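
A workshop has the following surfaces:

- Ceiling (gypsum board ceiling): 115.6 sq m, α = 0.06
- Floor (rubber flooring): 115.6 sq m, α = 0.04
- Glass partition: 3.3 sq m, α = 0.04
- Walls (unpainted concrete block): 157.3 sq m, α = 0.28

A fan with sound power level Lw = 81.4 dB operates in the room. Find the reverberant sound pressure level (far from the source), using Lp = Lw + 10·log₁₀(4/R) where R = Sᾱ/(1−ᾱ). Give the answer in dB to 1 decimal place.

A = 55.736 sabins; S = 391.8 sq m.
ᾱ = 55.736/391.8 = 0.1423; R = Sᾱ/(1−ᾱ) = 55.736/(1−0.1423) = 64.983 sq m.
Lp = 81.4 + 10·log₁₀(4/64.983) = 81.4 + (-12.11) = 69.3 dB.

69.3 dB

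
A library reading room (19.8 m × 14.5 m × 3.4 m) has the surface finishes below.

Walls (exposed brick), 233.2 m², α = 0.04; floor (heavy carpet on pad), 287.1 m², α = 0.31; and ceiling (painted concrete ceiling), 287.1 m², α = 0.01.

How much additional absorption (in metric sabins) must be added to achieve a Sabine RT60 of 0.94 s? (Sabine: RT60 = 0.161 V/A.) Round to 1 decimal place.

66.0 sabins

Equivalent absorption area: A₁ = 233.2*0.04 + 287.1*0.31 + 287.1*0.01 = 101.200 m².
For T = 0.94 s, need A₂ = 0.161·V/T = 0.161·976.14/0.94 = 167.190 sabins.
Additional absorption ΔA = 167.190 − 101.200 = 66.0 sabins.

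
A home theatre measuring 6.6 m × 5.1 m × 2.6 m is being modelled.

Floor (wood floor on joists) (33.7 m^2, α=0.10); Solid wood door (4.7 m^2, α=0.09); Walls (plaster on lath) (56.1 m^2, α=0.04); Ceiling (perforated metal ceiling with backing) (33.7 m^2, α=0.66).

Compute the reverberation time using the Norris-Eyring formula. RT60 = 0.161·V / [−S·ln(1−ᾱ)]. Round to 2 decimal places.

0.44 sec

Total surface area S = 33.7 + 4.7 + 56.1 + 33.7 = 128.2 m^2.
Σ(Sᵢαᵢ) = 33.7×0.10 + 4.7×0.09 + 56.1×0.04 + 33.7×0.66 = 28.279.
ᾱ = 28.279 / 128.2 = 0.2206.
−S·ln(1−ᾱ) = −128.2 × ln(1 − 0.2206) = 31.951.
V = 6.6 × 5.1 × 2.6 = 87.516 m³.
T = 0.161·V/[−S·ln(1−ᾱ)] = 0.161·87.516/31.951 = 0.44 s.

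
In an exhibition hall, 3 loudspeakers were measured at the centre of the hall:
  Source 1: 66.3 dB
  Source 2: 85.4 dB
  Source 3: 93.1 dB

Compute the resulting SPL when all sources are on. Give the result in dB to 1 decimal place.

Converting to relative power and adding: 10^(66.3/10) + 10^(85.4/10) + 10^(93.1/10) = 2.393e+09.
Back to dB: 10·log₁₀ Σ = 93.8 dB.

93.8 dB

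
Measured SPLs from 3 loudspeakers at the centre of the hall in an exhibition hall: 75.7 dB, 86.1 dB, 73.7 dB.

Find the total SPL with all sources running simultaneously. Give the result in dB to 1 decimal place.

86.7 dB

Sum in the linear (power) domain: Σ 10^(Lᵢ/10) = 10^(75.7/10) + 10^(86.1/10) + 10^(73.7/10) = 4.68e+08.
L_total = 10·log₁₀(4.68e+08) = 86.7 dB.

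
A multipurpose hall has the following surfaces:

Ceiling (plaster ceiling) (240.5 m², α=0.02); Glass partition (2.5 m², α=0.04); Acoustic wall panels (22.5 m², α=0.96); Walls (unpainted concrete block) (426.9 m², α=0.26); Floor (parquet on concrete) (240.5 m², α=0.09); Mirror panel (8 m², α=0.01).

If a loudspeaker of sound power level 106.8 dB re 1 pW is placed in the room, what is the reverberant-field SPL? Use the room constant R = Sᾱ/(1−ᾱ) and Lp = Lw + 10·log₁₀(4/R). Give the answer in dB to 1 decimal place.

90.0 dB

A = 159.229 sabins; S = 940.9 m².
ᾱ = 159.229/940.9 = 0.1692; R = Sᾱ/(1−ᾱ) = 159.229/(1−0.1692) = 191.657 m².
Lp = Lw + 10 log₁₀(4/R) = 106.8 -16.80 = 90.0 dB.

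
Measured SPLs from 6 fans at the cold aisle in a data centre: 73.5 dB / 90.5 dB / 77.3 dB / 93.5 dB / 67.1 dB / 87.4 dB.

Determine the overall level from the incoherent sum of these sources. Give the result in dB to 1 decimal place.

Converting to relative power and adding: 10^(73.5/10) + 10^(90.5/10) + 10^(77.3/10) + 10^(93.5/10) + 10^(67.1/10) + 10^(87.4/10) = 3.991e+09.
Combined level = 10 log₁₀(3.991e+09) = 96.0 dB.

96.0 dB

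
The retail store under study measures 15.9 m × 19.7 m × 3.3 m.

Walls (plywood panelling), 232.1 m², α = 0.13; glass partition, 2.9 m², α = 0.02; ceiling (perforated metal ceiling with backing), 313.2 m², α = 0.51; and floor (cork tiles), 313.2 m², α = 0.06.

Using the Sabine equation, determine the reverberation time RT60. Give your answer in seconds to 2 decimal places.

0.80 sec

Summing Sᵢαᵢ: 30.173 + 0.058 + 159.732 + 18.792 → A = 208.755 sabins.
Volume V = 15.9 × 19.7 × 3.3 = 1033.659 m³.
Sabine: RT60 = 0.161 × 1033.659 / 208.755 = 0.80 s.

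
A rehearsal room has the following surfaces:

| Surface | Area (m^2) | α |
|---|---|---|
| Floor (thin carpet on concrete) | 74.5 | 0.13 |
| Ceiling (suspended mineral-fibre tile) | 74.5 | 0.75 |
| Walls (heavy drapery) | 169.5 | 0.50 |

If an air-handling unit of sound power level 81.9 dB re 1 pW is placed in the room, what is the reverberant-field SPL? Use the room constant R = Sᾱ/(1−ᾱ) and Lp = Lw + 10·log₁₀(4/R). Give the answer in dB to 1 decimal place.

A = 150.310 sabins; S = 318.5 m^2.
ᾱ = 150.310/318.5 = 0.4719; R = Sᾱ/(1−ᾱ) = 150.310/(1−0.4719) = 284.624 m^2.
Lp = 81.9 + 10·log₁₀(4/284.624) = 81.9 + (-18.52) = 63.4 dB.

63.4 dB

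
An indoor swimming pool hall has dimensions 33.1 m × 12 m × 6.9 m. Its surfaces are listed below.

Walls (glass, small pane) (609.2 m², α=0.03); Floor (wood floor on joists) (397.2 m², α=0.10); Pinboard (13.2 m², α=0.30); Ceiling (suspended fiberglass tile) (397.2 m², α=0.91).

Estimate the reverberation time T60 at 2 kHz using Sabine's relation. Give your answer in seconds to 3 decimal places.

1.042 s

Summing Sᵢαᵢ: 18.276 + 39.720 + 3.960 + 361.452 → A = 423.408 sabins.
Room volume: 2740.68 m³.
RT60 = 0.161 · V / A = 0.161 × 2740.68 / 423.408 = 1.042 s.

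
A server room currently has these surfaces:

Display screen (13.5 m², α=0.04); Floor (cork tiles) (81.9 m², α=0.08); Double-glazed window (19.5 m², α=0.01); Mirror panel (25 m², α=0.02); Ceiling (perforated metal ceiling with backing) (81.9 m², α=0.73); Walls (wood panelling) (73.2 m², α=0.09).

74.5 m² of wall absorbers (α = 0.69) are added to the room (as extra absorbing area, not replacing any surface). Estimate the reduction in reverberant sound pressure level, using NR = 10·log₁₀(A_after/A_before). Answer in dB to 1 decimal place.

Equivalent absorption area: A_before = 13.5*0.04 + 81.9*0.08 + 19.5*0.01 + 25*0.02 + 81.9*0.73 + 73.2*0.09 = 74.162 m².
Treatment contributes 74.5·0.69 = 51.405 sabins.
New total A_after = 125.567 sabins.
Reduction = 10 log₁₀(A_after/A_before) = 10 log₁₀(1.6931) = 2.3 dB.

2.3 dB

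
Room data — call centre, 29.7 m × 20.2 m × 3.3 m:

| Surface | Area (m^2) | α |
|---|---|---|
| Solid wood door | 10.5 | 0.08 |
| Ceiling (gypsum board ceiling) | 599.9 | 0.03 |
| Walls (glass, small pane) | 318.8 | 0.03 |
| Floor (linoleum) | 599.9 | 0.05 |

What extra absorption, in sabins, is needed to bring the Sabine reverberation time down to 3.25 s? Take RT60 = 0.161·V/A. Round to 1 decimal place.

39.7 sabins

Equivalent absorption area: A₁ = 10.5*0.08 + 599.9*0.03 + 318.8*0.03 + 599.9*0.05 = 58.396 m^2.
Target A₂ = 0.161·1979.802/3.25 = 98.076 sabins (V = 1979.802 m³).
ΔA = A₂ − A₁ = 98.076 − 58.396 = 39.7 sabins.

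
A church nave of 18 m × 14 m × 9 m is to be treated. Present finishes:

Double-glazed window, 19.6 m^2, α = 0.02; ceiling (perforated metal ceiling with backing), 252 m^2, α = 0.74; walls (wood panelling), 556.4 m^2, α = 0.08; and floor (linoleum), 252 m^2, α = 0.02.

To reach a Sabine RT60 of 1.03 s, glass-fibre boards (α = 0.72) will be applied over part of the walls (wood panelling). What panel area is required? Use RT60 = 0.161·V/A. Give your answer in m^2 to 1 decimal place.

Total absorption A₁ = 19.6*0.02 + 252*0.74 + 556.4*0.08 + 252*0.02
  = 0.392 + 186.480 + 44.512 + 5.040 = 236.424 m^2 sabins.
Required A₂ = 0.161·2268/1.03 = 354.513 sabins.
Absorption to add: 354.513 − 236.424 = 118.089 sabins.
Each m^2 of panel replacing the walls (wood panelling) adds (0.72 − 0.08) = 0.64 sabins.
Panel area = 118.089 / 0.64 = 184.5 m^2.

184.5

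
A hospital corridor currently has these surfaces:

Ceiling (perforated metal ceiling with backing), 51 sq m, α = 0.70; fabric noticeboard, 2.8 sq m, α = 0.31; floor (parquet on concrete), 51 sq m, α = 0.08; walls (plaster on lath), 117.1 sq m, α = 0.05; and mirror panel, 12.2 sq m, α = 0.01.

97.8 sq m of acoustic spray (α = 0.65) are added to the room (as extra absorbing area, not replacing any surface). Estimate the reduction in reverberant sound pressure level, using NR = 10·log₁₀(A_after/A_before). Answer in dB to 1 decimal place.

Total absorption A_before = 51×0.70 + 2.8×0.31 + 51×0.08 + 117.1×0.05 + 12.2×0.01
  = 35.700 + 0.868 + 4.080 + 5.855 + 0.122 = 46.625 sq m sabins.
Added absorption = 97.8 × 0.65 = 63.570 sabins.
A_after = 46.625 + 63.570 = 110.195 sabins.
NR = 10·log₁₀(110.195/46.625) = 3.7 dB.

3.7 dB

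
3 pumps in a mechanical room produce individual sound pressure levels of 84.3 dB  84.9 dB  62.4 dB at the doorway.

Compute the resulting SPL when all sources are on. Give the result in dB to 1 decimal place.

Sum in the linear (power) domain: Σ 10^(Lᵢ/10) = 10^(84.3/10) + 10^(84.9/10) + 10^(62.4/10) = 5.799e+08.
L_total = 10·log₁₀(5.799e+08) = 87.6 dB.

87.6 dB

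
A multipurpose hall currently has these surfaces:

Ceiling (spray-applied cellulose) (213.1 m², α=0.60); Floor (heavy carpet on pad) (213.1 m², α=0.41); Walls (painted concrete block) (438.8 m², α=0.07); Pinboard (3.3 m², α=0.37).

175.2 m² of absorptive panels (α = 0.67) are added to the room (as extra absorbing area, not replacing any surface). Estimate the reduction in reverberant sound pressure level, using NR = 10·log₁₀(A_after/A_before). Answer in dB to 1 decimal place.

1.7 dB

Equivalent absorption area: A_before = 213.1·0.60 + 213.1·0.41 + 438.8·0.07 + 3.3·0.37 = 247.168 m².
Added absorption = 175.2 × 0.67 = 117.384 sabins.
A_after = 247.168 + 117.384 = 364.552 sabins.
NR = 10·log₁₀(364.552/247.168) = 1.7 dB.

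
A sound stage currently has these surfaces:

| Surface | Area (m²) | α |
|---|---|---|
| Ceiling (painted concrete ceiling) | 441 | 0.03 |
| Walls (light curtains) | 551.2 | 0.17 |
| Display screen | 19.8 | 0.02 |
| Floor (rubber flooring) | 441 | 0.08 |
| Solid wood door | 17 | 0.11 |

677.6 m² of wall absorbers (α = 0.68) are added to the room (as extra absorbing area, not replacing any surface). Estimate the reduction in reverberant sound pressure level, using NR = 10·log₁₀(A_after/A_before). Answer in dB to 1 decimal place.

6.2 dB

Total absorption A_before = 441*0.03 + 551.2*0.17 + 19.8*0.02 + 441*0.08 + 17*0.11
  = 13.230 + 93.704 + 0.396 + 35.280 + 1.870 = 144.480 m² sabins.
Added absorption = 677.6 × 0.68 = 460.768 sabins.
New total A_after = 605.248 sabins.
Reduction = 10 log₁₀(A_after/A_before) = 10 log₁₀(4.1891) = 6.2 dB.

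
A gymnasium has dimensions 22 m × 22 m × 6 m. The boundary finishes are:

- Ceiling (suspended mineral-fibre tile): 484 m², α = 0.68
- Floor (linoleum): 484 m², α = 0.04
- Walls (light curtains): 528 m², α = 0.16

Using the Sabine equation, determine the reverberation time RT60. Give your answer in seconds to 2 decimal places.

Equivalent absorption area: A = 484·0.68 + 484·0.04 + 528·0.16 = 432.960 m².
Volume V = 22 × 22 × 6 = 2904 m³.
Sabine: RT60 = 0.161 × 2904 / 432.960 = 1.08 s.

1.08 s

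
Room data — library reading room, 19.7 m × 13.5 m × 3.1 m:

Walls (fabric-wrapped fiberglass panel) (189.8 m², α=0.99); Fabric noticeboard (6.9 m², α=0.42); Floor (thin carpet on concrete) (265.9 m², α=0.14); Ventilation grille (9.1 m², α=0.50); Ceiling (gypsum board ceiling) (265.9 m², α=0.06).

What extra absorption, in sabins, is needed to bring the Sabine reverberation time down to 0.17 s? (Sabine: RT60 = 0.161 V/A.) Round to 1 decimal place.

532.3 sabins

A₁ = Σ Sᵢαᵢ = 189.8×0.99 + 6.9×0.42 + 265.9×0.14 + 9.1×0.50 + 265.9×0.06 = 248.530 sabins.
Target A₂ = 0.161·824.445/0.17 = 780.798 sabins (V = 824.445 m³).
ΔA = A₂ − A₁ = 780.798 − 248.530 = 532.3 sabins.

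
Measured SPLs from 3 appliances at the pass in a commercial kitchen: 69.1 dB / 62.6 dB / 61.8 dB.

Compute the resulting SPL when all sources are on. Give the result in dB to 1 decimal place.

Σ 10^(Lᵢ/10) = 1.146e+07.
Combined level = 10 log₁₀(1.146e+07) = 70.6 dB.

70.6 dB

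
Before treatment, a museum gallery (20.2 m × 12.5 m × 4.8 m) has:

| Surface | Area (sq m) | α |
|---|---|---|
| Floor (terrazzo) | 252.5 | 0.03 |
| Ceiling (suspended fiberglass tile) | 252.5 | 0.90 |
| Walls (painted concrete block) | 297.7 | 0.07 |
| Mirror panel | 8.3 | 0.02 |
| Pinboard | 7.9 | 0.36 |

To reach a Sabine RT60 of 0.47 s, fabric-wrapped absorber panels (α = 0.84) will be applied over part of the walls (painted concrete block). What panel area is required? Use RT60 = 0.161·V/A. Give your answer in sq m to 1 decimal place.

203.2

Summing Sᵢαᵢ: 7.575 + 227.250 + 20.839 + 0.166 + 2.844 → A₁ = 258.674 sabins.
V = 1212 m³. Target absorption A₂ = 0.161 × 1212 / 0.47 = 415.174 sabins.
Absorption to add: 415.174 − 258.674 = 156.500 sabins.
Net gain per sq m: Δα = 0.84 − 0.07 = 0.77.
Panel area = 156.500 / 0.77 = 203.2 sq m.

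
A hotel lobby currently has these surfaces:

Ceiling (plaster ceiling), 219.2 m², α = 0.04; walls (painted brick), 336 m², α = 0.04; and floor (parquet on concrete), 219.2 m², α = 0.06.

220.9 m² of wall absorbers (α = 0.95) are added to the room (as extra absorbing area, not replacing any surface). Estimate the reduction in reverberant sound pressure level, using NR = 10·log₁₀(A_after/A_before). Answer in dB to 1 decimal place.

8.4 dB

Equivalent absorption area: A_before = 219.2×0.04 + 336×0.04 + 219.2×0.06 = 35.360 m².
Added absorption = 220.9 × 0.95 = 209.855 sabins.
A_after = 35.360 + 209.855 = 245.215 sabins.
NR = 10·log₁₀(245.215/35.360) = 8.4 dB.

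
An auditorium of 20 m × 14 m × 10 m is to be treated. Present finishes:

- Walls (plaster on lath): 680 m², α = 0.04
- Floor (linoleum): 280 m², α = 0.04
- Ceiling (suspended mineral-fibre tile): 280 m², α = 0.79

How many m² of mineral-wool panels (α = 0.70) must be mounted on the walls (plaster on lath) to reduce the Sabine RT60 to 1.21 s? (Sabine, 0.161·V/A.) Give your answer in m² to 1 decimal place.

171.2

Equivalent absorption area: A₁ = 680×0.04 + 280×0.04 + 280×0.79 = 259.600 m².
V = 2800 m³. Target absorption A₂ = 0.161 × 2800 / 1.21 = 372.562 sabins.
ΔA needed = 372.562 − 259.600 = 112.962 sabins.
Each m² of panel replacing the walls (plaster on lath) adds (0.70 − 0.04) = 0.66 sabins.
Area = ΔA/Δα = 112.962/0.66 = 171.2 m².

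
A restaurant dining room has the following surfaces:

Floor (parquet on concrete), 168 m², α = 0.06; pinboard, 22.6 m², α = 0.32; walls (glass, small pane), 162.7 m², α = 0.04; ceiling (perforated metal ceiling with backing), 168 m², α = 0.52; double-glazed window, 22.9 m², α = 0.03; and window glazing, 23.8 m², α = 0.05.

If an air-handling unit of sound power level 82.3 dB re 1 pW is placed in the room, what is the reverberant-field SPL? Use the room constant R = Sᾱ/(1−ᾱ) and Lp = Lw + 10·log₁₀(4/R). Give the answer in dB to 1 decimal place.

66.8 dB

Σ(Sᵢαᵢ) = 168×0.06 + 22.6×0.32 + 162.7×0.04 + 168×0.52 + 22.9×0.03 + 23.8×0.05 = 113.057; total area S = 568.0 m².
ᾱ = 113.057/568.0 = 0.1990; R = Sᾱ/(1−ᾱ) = 113.057/(1−0.1990) = 141.145 m².
Lp = Lw + 10 log₁₀(4/R) = 82.3 -15.48 = 66.8 dB.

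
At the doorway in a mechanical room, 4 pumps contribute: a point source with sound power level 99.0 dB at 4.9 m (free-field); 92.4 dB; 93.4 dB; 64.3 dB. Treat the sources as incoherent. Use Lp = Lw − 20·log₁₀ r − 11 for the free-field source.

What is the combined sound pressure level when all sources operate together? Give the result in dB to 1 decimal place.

Source at 4.9 m: Lp = 99.0 − 20·log₁₀(4.9) − 11 = 74.2 dB.
Sum in the linear (power) domain: Σ 10^(Lᵢ/10) = 10^(74.2/10) + 10^(92.4/10) + 10^(93.4/10) + 10^(64.3/10) = 3.955e+09.
Combined level = 10 log₁₀(3.955e+09) = 96.0 dB.

96.0 dB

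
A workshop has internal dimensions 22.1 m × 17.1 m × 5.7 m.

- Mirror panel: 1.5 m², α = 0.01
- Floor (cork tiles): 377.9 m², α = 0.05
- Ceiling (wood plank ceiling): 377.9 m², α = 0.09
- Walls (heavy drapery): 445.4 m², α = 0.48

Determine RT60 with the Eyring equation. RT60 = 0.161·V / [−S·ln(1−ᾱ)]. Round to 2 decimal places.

Total surface area S = 1.5 + 377.9 + 377.9 + 445.4 = 1202.7 m².
Σ(Sᵢαᵢ) = 1.5·0.01 + 377.9·0.05 + 377.9·0.09 + 445.4·0.48 = 266.713.
Mean coefficient ᾱ = A/S = 0.2218.
Eyring denominator: −S ln(1−ᾱ) = 301.603.
V = 22.1 × 17.1 × 5.7 = 2154.087 m³.
T = 0.161·V/[−S·ln(1−ᾱ)] = 0.161·2154.087/301.603 = 1.15 s.

1.15 seconds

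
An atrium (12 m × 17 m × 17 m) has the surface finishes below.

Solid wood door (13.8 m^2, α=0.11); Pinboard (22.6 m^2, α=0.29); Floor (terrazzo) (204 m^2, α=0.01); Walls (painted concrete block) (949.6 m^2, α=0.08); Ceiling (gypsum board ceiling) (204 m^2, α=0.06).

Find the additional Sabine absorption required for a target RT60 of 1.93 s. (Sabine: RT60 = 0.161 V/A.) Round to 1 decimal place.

A₁ = Σ Sᵢαᵢ = 13.8×0.11 + 22.6×0.29 + 204×0.01 + 949.6×0.08 + 204×0.06 = 98.320 sabins.
Target A₂ = 0.161·3468/1.93 = 289.299 sabins (V = 3468 m³).
Shortfall: 289.299 − 98.320 = 191.0 sabins.

191.0 sabins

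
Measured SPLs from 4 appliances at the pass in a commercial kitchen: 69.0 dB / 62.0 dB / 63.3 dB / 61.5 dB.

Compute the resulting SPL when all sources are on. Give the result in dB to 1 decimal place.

71.2 dB

Converting to relative power and adding: 10^(69.0/10) + 10^(62.0/10) + 10^(63.3/10) + 10^(61.5/10) = 1.308e+07.
Back to dB: 10·log₁₀ Σ = 71.2 dB.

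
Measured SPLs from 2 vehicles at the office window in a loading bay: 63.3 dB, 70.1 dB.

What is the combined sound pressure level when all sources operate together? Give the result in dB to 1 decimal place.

Sum in the linear (power) domain: Σ 10^(Lᵢ/10) = 10^(63.3/10) + 10^(70.1/10) = 1.237e+07.
Combined level = 10 log₁₀(1.237e+07) = 70.9 dB.

70.9 dB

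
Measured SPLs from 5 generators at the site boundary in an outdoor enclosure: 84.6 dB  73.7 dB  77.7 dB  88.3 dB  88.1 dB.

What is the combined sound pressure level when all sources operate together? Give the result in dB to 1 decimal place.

92.3 dB

Σ 10^(Lᵢ/10) = 1.692e+09.
Combined level = 10 log₁₀(1.692e+09) = 92.3 dB.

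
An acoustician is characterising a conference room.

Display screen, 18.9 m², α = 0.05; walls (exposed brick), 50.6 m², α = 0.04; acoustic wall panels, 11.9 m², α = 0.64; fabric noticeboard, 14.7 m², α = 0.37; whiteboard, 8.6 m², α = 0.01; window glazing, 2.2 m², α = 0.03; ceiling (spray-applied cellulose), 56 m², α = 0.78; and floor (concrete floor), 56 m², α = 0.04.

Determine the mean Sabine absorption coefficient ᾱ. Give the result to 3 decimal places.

Total surface area S = 218.9 m².
Weighted sum Σ Sα = 62.096.
ᾱ = 62.096 / 218.9 = 0.284.

0.284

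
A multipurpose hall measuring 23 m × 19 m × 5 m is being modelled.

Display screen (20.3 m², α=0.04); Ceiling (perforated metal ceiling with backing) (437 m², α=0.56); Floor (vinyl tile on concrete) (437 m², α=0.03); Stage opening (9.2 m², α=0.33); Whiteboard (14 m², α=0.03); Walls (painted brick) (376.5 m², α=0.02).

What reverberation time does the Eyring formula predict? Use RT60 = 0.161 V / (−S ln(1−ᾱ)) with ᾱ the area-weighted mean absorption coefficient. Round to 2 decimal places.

S = Σ Sᵢ = 1294.0 m².
Absorption A = 20.3×0.04 + 437×0.56 + 437×0.03 + 9.2×0.33 + 14×0.03 + 376.5×0.02 = 269.628 sabins.
ᾱ = 269.628 / 1294.0 = 0.2084.
−S·ln(1−ᾱ) = −1294.0 × ln(1 − 0.2084) = 302.407.
V = 23 × 19 × 5 = 2185 m³.
RT60 = 0.161 × 2185 / 302.407 = 1.16 s.

1.16 s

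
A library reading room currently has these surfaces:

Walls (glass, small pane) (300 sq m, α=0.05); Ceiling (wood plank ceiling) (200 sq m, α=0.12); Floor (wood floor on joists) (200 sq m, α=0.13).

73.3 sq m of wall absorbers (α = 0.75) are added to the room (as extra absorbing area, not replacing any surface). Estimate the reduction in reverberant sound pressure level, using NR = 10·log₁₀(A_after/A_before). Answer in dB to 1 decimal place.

Summing Sᵢαᵢ: 15.000 + 24.000 + 26.000 → A_before = 65.000 sabins.
Treatment contributes 73.3·0.75 = 54.975 sabins.
A_after = 65.000 + 54.975 = 119.975 sabins.
NR = 10·log₁₀(119.975/65.000) = 2.7 dB.

2.7 dB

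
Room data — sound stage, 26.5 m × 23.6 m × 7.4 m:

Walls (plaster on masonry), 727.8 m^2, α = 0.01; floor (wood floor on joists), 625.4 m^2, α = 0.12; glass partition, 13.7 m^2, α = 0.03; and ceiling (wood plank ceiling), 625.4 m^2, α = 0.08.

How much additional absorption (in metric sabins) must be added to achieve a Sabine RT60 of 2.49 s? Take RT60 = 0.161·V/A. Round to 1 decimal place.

166.5 sabins

Summing Sᵢαᵢ: 7.278 + 75.048 + 0.411 + 50.032 → A₁ = 132.769 sabins.
V = 4627.96 m³. Required absorption A₂ = 0.161 × 4627.96 / 2.49 = 299.238 sabins.
ΔA = A₂ − A₁ = 299.238 − 132.769 = 166.5 sabins.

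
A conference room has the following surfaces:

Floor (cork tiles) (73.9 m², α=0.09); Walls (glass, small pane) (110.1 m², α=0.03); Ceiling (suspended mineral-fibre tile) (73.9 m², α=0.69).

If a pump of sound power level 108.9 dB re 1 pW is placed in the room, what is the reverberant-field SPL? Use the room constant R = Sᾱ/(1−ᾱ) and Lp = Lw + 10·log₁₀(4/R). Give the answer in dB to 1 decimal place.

95.9 dB

Σ(Sᵢαᵢ) = 73.9×0.09 + 110.1×0.03 + 73.9×0.69 = 60.945; total area S = 257.9 m².
ᾱ = 60.945/257.9 = 0.2363; R = Sᾱ/(1−ᾱ) = 60.945/(1−0.2363) = 79.802 m².
Lp = 108.9 + 10·log₁₀(4/79.802) = 108.9 + (-13.00) = 95.9 dB.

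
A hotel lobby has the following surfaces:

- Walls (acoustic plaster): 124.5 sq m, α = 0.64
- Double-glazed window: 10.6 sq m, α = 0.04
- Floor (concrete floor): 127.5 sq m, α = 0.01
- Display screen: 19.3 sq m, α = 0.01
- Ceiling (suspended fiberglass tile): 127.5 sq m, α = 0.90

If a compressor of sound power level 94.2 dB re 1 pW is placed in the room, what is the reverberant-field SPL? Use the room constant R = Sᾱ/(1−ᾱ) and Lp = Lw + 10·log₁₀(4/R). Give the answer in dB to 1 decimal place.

Σ(Sᵢαᵢ) = 124.5·0.64 + 10.6·0.04 + 127.5·0.01 + 19.3·0.01 + 127.5·0.90 = 196.322; total area S = 409.4 sq m.
ᾱ = 0.4795, so room constant R = A/(1−ᾱ) = 377.180 sq m.
Lp = Lw + 10 log₁₀(4/R) = 94.2 -19.74 = 74.5 dB.

74.5 dB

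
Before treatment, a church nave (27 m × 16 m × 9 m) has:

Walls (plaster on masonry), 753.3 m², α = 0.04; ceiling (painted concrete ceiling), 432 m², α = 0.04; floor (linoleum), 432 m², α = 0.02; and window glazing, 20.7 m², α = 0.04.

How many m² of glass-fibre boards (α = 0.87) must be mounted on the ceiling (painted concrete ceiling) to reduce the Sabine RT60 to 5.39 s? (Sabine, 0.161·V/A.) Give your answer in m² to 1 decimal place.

71.4

A₁ = Σ Sᵢαᵢ = 753.3·0.04 + 432·0.04 + 432·0.02 + 20.7·0.04 = 56.880 sabins.
Required A₂ = 0.161·3888/5.39 = 116.135 sabins.
ΔA needed = 116.135 − 56.880 = 59.255 sabins.
Each m² of panel replacing the ceiling (painted concrete ceiling) adds (0.87 − 0.04) = 0.83 sabins.
Area = ΔA/Δα = 59.255/0.83 = 71.4 m².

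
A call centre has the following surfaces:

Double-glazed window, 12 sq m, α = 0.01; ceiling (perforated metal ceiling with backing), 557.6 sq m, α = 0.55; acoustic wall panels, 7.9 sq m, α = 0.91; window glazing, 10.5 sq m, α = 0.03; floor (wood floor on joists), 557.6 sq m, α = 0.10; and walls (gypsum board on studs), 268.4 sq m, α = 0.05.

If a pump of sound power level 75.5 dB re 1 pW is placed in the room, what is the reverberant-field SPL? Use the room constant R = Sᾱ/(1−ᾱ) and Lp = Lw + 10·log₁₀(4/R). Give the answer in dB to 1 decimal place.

Σ(Sᵢαᵢ) = 12×0.01 + 557.6×0.55 + 7.9×0.91 + 10.5×0.03 + 557.6×0.10 + 268.4×0.05 = 383.484; total area S = 1414.0 sq m.
ᾱ = 0.2712, so room constant R = A/(1−ᾱ) = 526.186 sq m.
Lp = 75.5 + 10·log₁₀(4/526.186) = 75.5 + (-21.19) = 54.3 dB.

54.3 dB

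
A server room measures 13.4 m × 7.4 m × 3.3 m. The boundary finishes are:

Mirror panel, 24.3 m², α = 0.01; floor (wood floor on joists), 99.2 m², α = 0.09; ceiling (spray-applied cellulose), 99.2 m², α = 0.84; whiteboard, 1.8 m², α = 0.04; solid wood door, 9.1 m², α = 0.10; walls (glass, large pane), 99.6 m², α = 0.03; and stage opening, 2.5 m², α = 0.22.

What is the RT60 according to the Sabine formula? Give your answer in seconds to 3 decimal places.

0.543 s

Total absorption A = 24.3×0.01 + 99.2×0.09 + 99.2×0.84 + 1.8×0.04 + 9.1×0.10 + 99.6×0.03 + 2.5×0.22
  = 0.243 + 8.928 + 83.328 + 0.072 + 0.910 + 2.988 + 0.550 = 97.019 m² sabins.
Volume V = 13.4 × 7.4 × 3.3 = 327.228 m³.
Sabine: RT60 = 0.161 × 327.228 / 97.019 = 0.543 s.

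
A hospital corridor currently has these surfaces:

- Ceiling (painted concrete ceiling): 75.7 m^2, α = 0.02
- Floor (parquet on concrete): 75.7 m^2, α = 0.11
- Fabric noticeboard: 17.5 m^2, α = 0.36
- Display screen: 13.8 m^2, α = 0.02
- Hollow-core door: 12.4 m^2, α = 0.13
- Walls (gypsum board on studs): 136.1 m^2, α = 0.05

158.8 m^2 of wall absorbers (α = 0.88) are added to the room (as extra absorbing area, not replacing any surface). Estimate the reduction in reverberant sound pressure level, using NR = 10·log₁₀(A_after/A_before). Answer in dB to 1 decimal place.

Total absorption A_before = 75.7×0.02 + 75.7×0.11 + 17.5×0.36 + 13.8×0.02 + 12.4×0.13 + 136.1×0.05
  = 1.514 + 8.327 + 6.300 + 0.276 + 1.612 + 6.805 = 24.834 m^2 sabins.
Added absorption = 158.8 × 0.88 = 139.744 sabins.
A_after = 24.834 + 139.744 = 164.578 sabins.
Reduction = 10 log₁₀(A_after/A_before) = 10 log₁₀(6.6271) = 8.2 dB.

8.2 dB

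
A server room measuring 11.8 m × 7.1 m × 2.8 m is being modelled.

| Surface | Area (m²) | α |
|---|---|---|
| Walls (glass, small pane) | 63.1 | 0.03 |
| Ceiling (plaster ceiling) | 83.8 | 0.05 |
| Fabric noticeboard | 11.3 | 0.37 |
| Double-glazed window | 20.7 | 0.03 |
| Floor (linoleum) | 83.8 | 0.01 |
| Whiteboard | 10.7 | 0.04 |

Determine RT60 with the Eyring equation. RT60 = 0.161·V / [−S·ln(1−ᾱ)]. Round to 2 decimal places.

3.04 sec

Total surface area S = 63.1 + 83.8 + 11.3 + 20.7 + 83.8 + 10.7 = 273.4 m².
Absorption A = 63.1×0.03 + 83.8×0.05 + 11.3×0.37 + 20.7×0.03 + 83.8×0.01 + 10.7×0.04 = 12.151 sabins.
Mean coefficient ᾱ = A/S = 0.0444.
−S·ln(1−ᾱ) = −273.4 × ln(1 − 0.0444) = 12.417.
V = 11.8 × 7.1 × 2.8 = 234.584 m³.
T = 0.161·V/[−S·ln(1−ᾱ)] = 0.161·234.584/12.417 = 3.04 s.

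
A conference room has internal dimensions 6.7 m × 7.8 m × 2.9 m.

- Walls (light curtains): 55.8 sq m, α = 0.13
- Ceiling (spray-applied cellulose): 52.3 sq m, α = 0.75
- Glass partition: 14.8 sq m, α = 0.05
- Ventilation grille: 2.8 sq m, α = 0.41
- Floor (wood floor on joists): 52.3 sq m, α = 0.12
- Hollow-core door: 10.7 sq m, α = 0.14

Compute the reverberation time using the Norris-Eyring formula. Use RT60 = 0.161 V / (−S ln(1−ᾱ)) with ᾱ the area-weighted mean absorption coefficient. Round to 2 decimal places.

S = Σ Sᵢ = 188.7 sq m.
Σ(Sᵢαᵢ) = 55.8·0.13 + 52.3·0.75 + 14.8·0.05 + 2.8·0.41 + 52.3·0.12 + 10.7·0.14 = 56.141.
Mean coefficient ᾱ = A/S = 0.2975.
−S·ln(1−ᾱ) = −188.7 × ln(1 − 0.2975) = 66.632.
V = 6.7 × 7.8 × 2.9 = 151.554 m³.
T = 0.161·V/[−S·ln(1−ᾱ)] = 0.161·151.554/66.632 = 0.37 s.

0.37 s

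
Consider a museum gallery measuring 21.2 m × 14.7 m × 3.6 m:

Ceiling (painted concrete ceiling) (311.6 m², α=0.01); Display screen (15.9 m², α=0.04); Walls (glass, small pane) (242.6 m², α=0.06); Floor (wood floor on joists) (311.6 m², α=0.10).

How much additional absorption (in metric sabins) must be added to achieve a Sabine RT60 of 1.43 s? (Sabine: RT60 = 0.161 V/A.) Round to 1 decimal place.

Summing Sᵢαᵢ: 3.116 + 0.636 + 14.556 + 31.160 → A₁ = 49.468 sabins.
V = 1121.904 m³. Required absorption A₂ = 0.161 × 1121.904 / 1.43 = 126.312 sabins.
ΔA = A₂ − A₁ = 126.312 − 49.468 = 76.8 sabins.

76.8 sabins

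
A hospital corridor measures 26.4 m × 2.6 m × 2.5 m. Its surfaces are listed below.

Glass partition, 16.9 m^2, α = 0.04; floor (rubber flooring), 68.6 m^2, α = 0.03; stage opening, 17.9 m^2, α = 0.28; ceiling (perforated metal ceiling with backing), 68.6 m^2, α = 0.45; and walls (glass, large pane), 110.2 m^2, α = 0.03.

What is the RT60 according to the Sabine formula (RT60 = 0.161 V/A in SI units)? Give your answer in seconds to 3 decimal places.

0.659 sec

Total absorption A = 16.9*0.04 + 68.6*0.03 + 17.9*0.28 + 68.6*0.45 + 110.2*0.03
  = 0.676 + 2.058 + 5.012 + 30.870 + 3.306 = 41.922 m^2 sabins.
Room volume: 171.6 m³.
Sabine: RT60 = 0.161 × 171.6 / 41.922 = 0.659 s.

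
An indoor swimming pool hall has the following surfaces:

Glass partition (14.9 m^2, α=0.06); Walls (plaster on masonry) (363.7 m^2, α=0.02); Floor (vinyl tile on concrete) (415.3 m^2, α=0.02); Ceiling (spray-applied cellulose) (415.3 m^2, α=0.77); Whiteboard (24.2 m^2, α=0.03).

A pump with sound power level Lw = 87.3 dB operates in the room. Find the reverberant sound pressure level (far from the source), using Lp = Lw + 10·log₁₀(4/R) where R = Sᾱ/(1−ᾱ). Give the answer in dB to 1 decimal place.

66.7 dB

Σ(Sᵢαᵢ) = 14.9×0.06 + 363.7×0.02 + 415.3×0.02 + 415.3×0.77 + 24.2×0.03 = 336.981; total area S = 1233.4 m^2.
ᾱ = 0.2732, so room constant R = A/(1−ᾱ) = 463.650 m^2.
Lp = Lw + 10 log₁₀(4/R) = 87.3 -20.64 = 66.7 dB.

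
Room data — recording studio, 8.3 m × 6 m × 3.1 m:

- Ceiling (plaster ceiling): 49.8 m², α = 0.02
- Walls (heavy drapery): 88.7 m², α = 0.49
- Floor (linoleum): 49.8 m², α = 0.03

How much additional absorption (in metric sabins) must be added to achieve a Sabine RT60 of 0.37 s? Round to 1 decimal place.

A₁ = Σ Sᵢαᵢ = 49.8*0.02 + 88.7*0.49 + 49.8*0.03 = 45.953 sabins.
For T = 0.37 s, need A₂ = 0.161·V/T = 0.161·154.38/0.37 = 67.176 sabins.
Shortfall: 67.176 − 45.953 = 21.2 sabins.

21.2 sabins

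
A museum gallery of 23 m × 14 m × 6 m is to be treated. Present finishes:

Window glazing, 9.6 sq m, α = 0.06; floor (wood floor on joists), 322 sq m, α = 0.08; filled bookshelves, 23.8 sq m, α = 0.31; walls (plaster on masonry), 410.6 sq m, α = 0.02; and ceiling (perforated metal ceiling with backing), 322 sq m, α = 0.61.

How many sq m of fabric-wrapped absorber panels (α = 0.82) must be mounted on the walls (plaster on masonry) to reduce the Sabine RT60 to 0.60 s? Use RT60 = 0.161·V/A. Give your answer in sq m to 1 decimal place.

350.1

Equivalent absorption area: A₁ = 9.6*0.06 + 322*0.08 + 23.8*0.31 + 410.6*0.02 + 322*0.61 = 238.346 sq m.
Required A₂ = 0.161·1932/0.60 = 518.420 sabins.
ΔA needed = 518.420 − 238.346 = 280.074 sabins.
Net gain per sq m: Δα = 0.82 − 0.02 = 0.80.
Area = ΔA/Δα = 280.074/0.80 = 350.1 sq m.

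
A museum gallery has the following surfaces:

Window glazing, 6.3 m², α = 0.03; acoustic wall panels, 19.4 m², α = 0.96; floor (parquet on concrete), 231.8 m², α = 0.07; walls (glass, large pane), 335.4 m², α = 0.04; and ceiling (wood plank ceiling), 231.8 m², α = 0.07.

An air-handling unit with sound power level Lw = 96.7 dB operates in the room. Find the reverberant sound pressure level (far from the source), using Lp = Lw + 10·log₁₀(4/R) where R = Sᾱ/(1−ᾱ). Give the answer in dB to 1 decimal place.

A = 64.681 sabins; S = 824.7 m².
ᾱ = 0.0784, so room constant R = A/(1−ᾱ) = 70.183 m².
Lp = Lw + 10 log₁₀(4/R) = 96.7 -12.44 = 84.3 dB.

84.3 dB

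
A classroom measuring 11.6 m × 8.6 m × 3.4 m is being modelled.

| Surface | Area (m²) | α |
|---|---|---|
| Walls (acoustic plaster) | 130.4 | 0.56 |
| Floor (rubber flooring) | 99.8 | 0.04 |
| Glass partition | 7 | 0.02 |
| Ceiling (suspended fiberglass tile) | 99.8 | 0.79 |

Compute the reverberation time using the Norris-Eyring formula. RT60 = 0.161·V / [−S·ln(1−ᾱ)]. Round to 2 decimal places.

0.26 s

S = Σ Sᵢ = 337.0 m².
Absorption A = 130.4·0.56 + 99.8·0.04 + 7·0.02 + 99.8·0.79 = 155.998 sabins.
ᾱ = 155.998 / 337.0 = 0.4629.
−S·ln(1−ᾱ) = −337.0 × ln(1 − 0.4629) = 209.469.
V = 11.6 × 8.6 × 3.4 = 339.184 m³.
T = 0.161·V/[−S·ln(1−ᾱ)] = 0.161·339.184/209.469 = 0.26 s.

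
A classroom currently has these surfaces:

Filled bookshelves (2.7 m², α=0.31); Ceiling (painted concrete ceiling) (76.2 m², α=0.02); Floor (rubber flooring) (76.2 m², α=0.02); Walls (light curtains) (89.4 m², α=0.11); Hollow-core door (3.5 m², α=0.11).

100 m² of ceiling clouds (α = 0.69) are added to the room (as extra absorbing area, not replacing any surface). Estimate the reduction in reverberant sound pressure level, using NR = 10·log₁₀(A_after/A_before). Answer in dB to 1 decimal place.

Total absorption A_before = 2.7·0.31 + 76.2·0.02 + 76.2·0.02 + 89.4·0.11 + 3.5·0.11
  = 0.837 + 1.524 + 1.524 + 9.834 + 0.385 = 14.104 m² sabins.
Treatment contributes 100·0.69 = 69.000 sabins.
New total A_after = 83.104 sabins.
Reduction = 10 log₁₀(A_after/A_before) = 10 log₁₀(5.8922) = 7.7 dB.

7.7 dB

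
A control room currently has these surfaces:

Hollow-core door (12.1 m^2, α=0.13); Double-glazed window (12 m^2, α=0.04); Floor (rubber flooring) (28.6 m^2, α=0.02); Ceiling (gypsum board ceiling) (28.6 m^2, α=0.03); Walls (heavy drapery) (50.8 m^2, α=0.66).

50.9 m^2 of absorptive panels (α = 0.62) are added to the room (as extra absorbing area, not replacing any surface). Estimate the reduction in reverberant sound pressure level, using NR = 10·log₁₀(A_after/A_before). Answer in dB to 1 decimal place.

Total absorption A_before = 12.1·0.13 + 12·0.04 + 28.6·0.02 + 28.6·0.03 + 50.8·0.66
  = 1.573 + 0.480 + 0.572 + 0.858 + 33.528 = 37.011 m^2 sabins.
Treatment contributes 50.9·0.62 = 31.558 sabins.
New total A_after = 68.569 sabins.
Reduction = 10 log₁₀(A_after/A_before) = 10 log₁₀(1.8527) = 2.7 dB.

2.7 dB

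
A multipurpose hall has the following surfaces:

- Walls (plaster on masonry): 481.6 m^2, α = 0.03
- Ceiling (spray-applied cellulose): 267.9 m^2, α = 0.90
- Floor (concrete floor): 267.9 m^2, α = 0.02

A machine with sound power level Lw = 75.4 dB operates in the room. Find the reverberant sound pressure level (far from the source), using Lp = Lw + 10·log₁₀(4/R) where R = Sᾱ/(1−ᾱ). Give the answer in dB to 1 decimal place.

56.0 dB

Σ(Sᵢαᵢ) = 481.6·0.03 + 267.9·0.90 + 267.9·0.02 = 260.916; total area S = 1017.4 m^2.
ᾱ = 260.916/1017.4 = 0.2565; R = Sᾱ/(1−ᾱ) = 260.916/(1−0.2565) = 350.929 m^2.
Lp = 75.4 + 10·log₁₀(4/350.929) = 75.4 + (-19.43) = 56.0 dB.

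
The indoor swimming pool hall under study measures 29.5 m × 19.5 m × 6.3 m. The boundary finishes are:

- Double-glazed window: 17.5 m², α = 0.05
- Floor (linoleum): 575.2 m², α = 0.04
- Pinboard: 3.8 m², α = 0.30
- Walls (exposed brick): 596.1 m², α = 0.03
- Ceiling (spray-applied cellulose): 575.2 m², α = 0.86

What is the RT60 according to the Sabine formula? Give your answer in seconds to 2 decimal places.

1.09 s

Total absorption A = 17.5*0.05 + 575.2*0.04 + 3.8*0.30 + 596.1*0.03 + 575.2*0.86
  = 0.875 + 23.008 + 1.140 + 17.883 + 494.672 = 537.578 m² sabins.
Room volume: 3624.075 m³.
Sabine: RT60 = 0.161 × 3624.075 / 537.578 = 1.09 s.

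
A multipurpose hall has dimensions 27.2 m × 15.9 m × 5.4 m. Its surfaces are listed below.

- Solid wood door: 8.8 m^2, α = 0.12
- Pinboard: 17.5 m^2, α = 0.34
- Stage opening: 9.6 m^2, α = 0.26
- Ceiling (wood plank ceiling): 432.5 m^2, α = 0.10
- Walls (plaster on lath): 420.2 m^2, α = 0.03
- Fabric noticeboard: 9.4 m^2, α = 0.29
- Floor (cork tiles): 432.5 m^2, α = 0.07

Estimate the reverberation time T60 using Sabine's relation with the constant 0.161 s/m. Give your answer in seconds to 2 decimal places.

A = Σ Sᵢαᵢ = 8.8*0.12 + 17.5*0.34 + 9.6*0.26 + 432.5*0.10 + 420.2*0.03 + 9.4*0.29 + 432.5*0.07 = 98.359 sabins.
Room volume: 2335.392 m³.
T = 0.161 V/A = 0.161·2335.392/98.359 = 3.82 s.

3.82 s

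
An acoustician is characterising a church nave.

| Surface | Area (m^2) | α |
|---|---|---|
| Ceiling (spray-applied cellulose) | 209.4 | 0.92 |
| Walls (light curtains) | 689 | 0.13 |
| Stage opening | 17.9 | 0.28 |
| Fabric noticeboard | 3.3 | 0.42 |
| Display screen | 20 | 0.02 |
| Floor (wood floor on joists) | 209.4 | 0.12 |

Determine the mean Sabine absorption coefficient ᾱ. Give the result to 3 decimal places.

S = Σ Sᵢ = 209.4 + 689 + 17.9 + 3.3 + 20 + 209.4 = 1149.0 m^2.
A = 209.4*0.92 + 689*0.13 + 17.9*0.28 + 3.3*0.42 + 20*0.02 + 209.4*0.12 = 314.144 sabins.
ᾱ = 314.144 / 1149.0 = 0.273.

0.273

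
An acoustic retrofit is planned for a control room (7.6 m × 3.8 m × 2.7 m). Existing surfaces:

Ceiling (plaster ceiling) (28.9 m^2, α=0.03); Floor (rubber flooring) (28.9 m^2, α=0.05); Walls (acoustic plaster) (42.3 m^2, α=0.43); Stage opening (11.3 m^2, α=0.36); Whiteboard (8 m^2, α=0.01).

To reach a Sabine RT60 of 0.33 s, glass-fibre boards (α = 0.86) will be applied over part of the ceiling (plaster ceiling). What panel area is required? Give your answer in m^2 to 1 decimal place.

16.1

A₁ = Σ Sᵢαᵢ = 28.9×0.03 + 28.9×0.05 + 42.3×0.43 + 11.3×0.36 + 8×0.01 = 24.649 sabins.
V = 77.976 m³. Target absorption A₂ = 0.161 × 77.976 / 0.33 = 38.043 sabins.
ΔA needed = 38.043 − 24.649 = 13.394 sabins.
Each m^2 of panel replacing the ceiling (plaster ceiling) adds (0.86 − 0.03) = 0.83 sabins.
Area = ΔA/Δα = 13.394/0.83 = 16.1 m^2.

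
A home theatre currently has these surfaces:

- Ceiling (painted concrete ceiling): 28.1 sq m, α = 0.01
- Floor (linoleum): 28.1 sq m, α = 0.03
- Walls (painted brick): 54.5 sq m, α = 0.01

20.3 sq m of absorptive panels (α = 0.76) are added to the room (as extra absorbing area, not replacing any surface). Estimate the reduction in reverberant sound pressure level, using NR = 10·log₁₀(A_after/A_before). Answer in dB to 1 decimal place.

A_before = Σ Sᵢαᵢ = 28.1*0.01 + 28.1*0.03 + 54.5*0.01 = 1.669 sabins.
Treatment contributes 20.3·0.76 = 15.428 sabins.
New total A_after = 17.097 sabins.
Reduction = 10 log₁₀(A_after/A_before) = 10 log₁₀(10.2439) = 10.1 dB.

10.1 dB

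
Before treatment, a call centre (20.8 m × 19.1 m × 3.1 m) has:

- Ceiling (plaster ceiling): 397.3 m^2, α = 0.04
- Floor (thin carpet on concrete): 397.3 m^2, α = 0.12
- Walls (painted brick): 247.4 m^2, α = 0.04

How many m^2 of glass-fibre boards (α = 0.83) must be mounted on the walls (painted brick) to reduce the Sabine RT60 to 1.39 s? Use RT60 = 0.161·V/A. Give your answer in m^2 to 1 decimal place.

Equivalent absorption area: A₁ = 397.3·0.04 + 397.3·0.12 + 247.4·0.04 = 73.464 m^2.
V = 1231.568 m³. Target absorption A₂ = 0.161 × 1231.568 / 1.39 = 142.649 sabins.
ΔA needed = 142.649 − 73.464 = 69.185 sabins.
Each m^2 of panel replacing the walls (painted brick) adds (0.83 − 0.04) = 0.79 sabins.
Panel area = 69.185 / 0.79 = 87.6 m^2.

87.6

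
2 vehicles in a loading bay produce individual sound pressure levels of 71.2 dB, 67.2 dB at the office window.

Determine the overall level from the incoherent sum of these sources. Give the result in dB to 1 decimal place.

Σ 10^(Lᵢ/10) = 1.843e+07.
Combined level = 10 log₁₀(1.843e+07) = 72.7 dB.

72.7 dB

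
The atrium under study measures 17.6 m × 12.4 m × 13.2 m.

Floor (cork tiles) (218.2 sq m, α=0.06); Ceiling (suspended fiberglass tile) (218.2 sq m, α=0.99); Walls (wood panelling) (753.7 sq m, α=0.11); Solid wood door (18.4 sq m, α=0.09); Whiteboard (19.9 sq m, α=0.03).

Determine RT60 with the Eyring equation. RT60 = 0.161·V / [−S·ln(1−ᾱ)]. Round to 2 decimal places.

Total surface area S = 218.2 + 218.2 + 753.7 + 18.4 + 19.9 = 1228.4 sq m.
Absorption A = 218.2·0.06 + 218.2·0.99 + 753.7·0.11 + 18.4·0.09 + 19.9·0.03 = 314.270 sabins.
Mean coefficient ᾱ = A/S = 0.2558.
−S·ln(1−ᾱ) = −1228.4 × ln(1 − 0.2558) = 362.925.
V = 17.6 × 12.4 × 13.2 = 2880.768 m³.
RT60 = 0.161 × 2880.768 / 362.925 = 1.28 s.

1.28 s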